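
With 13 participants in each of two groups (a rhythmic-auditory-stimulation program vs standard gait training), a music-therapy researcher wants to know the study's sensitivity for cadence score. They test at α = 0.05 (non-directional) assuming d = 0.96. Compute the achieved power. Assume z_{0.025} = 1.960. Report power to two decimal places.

power ≈ 0.69

For two equal groups, power = Φ(d·√(n/2) − z_{α/2}).
d·√(n/2) = 0.96 × √(13/2) = 0.96 × 2.550 = 2.448.
z_β = 2.448 − 1.960 = 0.488.
Power = Φ(0.488) = 0.687.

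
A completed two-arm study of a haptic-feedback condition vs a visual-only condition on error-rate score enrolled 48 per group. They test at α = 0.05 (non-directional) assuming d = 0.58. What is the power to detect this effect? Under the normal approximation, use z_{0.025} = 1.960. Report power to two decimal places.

For two equal groups, power = Φ(d·√(n/2) − z_{α/2}).
d·√(n/2) = 0.58 × √(48/2) = 0.58 × 4.899 = 2.841.
z_β = 2.841 − 1.960 = 0.881.
Power = Φ(0.881) = 0.811.

power ≈ 0.81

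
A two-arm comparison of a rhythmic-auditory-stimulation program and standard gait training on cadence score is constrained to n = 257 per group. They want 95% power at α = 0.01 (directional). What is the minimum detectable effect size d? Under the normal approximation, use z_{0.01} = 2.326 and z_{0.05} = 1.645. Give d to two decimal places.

For two independent groups of n = 257 each: d_min = (z_{α} + z_β)·√(2/n).
z-sum = 2.326 + 1.645 = 3.971.
d_min = 3.971 × √(2/257) = 3.971 × 0.0882 = 0.350.

d_min ≈ 0.35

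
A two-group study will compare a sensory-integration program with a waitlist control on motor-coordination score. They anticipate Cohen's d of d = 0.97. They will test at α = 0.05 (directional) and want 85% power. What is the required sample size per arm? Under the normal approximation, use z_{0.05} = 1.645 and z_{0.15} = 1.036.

For two independent groups with equal n: n = 2·((z_{α} + z_β) / d)².
z_{α} + z_β = 1.645 + 1.036 = 2.681.
n = 2 × (2.681 / 0.97)² = 2 × 2.764² = 2 × 7.64 = 15.3.
Round up to the next whole participant.

n = 16 per group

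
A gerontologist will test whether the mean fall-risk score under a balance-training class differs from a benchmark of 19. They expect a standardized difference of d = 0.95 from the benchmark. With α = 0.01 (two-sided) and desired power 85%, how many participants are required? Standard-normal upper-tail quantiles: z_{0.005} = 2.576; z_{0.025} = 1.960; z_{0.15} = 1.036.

n = 15

For a one-sample test: n = ((z_{α/2} + z_β) / d)².
z_{α/2} + z_β = 2.576 + 1.036 = 3.612.
n = (3.612 / 0.95)² = 3.802² = 14.46.
Round up.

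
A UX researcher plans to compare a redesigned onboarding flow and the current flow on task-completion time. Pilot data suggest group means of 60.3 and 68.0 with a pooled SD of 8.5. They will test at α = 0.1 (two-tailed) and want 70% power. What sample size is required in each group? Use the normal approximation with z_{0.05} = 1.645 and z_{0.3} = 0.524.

n = 12 per group

Cohen's d = |M₁ − M₂| / SD_pooled = |60.3 − 68.0| / 8.5 = 7.7 / 8.5 = 0.906.
For two independent groups with equal n: n = 2·((z_{α/2} + z_β) / d)².
z_{α/2} + z_β = 1.645 + 0.524 = 2.169.
n = 2 × (2.169 / 0.906)² = 2 × 2.394² = 2 × 5.73 = 11.5.
Round up to the next whole participant.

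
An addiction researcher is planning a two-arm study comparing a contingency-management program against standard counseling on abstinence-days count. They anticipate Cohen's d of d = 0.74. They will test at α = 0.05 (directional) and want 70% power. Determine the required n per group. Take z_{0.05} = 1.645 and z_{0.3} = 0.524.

For two independent groups with equal n: n = 2·((z_{α} + z_β) / d)².
z_{α} + z_β = 1.645 + 0.524 = 2.169.
n = 2 × (2.169 / 0.74)² = 2 × 2.931² = 2 × 8.59 = 17.2.
Round up to the next whole participant.

n = 18 per group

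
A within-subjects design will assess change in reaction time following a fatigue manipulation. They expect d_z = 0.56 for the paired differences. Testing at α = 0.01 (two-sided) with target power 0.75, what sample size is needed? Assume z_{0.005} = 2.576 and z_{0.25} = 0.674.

n = 34 pairs

For a paired (one-sample on differences) test: n = ((z_{α/2} + z_β) / d)².
z_{α/2} + z_β = 2.576 + 0.674 = 3.250.
n = (3.250 / 0.56)² = 5.804² = 33.68.
Round up.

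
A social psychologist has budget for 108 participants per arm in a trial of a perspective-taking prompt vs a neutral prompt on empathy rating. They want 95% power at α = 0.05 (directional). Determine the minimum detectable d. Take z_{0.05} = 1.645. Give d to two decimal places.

d_min ≈ 0.45

For two independent groups of n = 108 each: d_min = (z_{α} + z_β)·√(2/n).
z-sum = 1.645 + 1.645 = 3.290.
d_min = 3.290 × √(2/108) = 3.290 × 0.1361 = 0.448.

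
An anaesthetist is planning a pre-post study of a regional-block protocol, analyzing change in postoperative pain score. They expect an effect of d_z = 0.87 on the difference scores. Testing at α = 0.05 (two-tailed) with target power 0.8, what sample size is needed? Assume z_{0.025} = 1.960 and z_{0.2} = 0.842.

n = 11 pairs

For a paired (one-sample on differences) test: n = ((z_{α/2} + z_β) / d)².
z_{α/2} + z_β = 1.960 + 0.842 = 2.802.
n = (2.802 / 0.87)² = 3.221² = 10.37.
Round up.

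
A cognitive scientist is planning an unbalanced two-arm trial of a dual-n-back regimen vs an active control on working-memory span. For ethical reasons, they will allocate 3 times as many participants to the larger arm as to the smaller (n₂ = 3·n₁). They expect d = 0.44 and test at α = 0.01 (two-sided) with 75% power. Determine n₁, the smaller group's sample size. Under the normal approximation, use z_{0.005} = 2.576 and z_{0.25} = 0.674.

n₁ = 73

With allocation ratio k = n₂/n₁ = 3, Var(x̄₁−x̄₂) = σ²(1/n₁ + 1/(k·n₁)) = σ²·(k+1)/(k·n₁).
So n₁ = (1 + 1/k)·((z_{α/2} + z_β)/d)² = 1.333 × (3.250/0.44)².
n₁ = 1.333 × 54.56 = 72.7.
Round up: n₁ = 73, giving n₂ = 3 × 73 = 219.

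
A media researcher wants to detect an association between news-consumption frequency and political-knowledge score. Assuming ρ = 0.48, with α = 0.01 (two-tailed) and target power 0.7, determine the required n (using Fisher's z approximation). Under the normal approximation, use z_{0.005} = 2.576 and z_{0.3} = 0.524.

n = 39

Fisher's z: C = ½·ln((1+r)/(1−r)) = ½·ln(2.8462) = 0.5230.
n = ((z_{α/2} + z_β)/C)² + 3.
(2.576 + 0.524) / 0.5230 = 3.100 / 0.5230 = 5.927.
n = 5.927² + 3 = 35.13 + 3 = 38.1.
Round up.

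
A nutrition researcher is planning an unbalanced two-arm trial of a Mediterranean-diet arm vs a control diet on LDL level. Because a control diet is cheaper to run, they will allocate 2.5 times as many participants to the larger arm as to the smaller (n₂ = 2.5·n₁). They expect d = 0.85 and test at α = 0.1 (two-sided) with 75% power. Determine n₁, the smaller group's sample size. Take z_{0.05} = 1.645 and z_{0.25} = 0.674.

n₁ = 11

With allocation ratio k = n₂/n₁ = 2.5, Var(x̄₁−x̄₂) = σ²(1/n₁ + 1/(k·n₁)) = σ²·(k+1)/(k·n₁).
So n₁ = (1 + 1/k)·((z_{α/2} + z_β)/d)² = 1.400 × (2.319/0.85)².
n₁ = 1.400 × 7.44 = 10.4.
Round up: n₁ = 11, giving n₂ = ⌈2.5 × 11⌉ = ⌈27.5⌉ = 28.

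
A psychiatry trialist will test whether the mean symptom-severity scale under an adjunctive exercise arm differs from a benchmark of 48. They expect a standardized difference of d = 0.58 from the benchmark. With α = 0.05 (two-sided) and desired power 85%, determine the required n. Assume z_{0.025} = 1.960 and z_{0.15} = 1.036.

For a one-sample test: n = ((z_{α/2} + z_β) / d)².
z_{α/2} + z_β = 1.960 + 1.036 = 2.996.
n = (2.996 / 0.58)² = 5.166² = 26.68.
Round up.

n = 27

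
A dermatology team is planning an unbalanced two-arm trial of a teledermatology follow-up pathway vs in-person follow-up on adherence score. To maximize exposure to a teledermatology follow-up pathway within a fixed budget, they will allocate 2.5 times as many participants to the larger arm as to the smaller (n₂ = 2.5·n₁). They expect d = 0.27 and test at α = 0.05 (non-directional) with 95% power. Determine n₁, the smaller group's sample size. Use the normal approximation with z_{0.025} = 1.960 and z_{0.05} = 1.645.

With allocation ratio k = n₂/n₁ = 2.5, Var(x̄₁−x̄₂) = σ²(1/n₁ + 1/(k·n₁)) = σ²·(k+1)/(k·n₁).
So n₁ = (1 + 1/k)·((z_{α/2} + z_β)/d)² = 1.400 × (3.605/0.27)².
n₁ = 1.400 × 178.27 = 249.6.
Round up: n₁ = 250, giving n₂ = 2.5 × 250 = 625.

n₁ = 250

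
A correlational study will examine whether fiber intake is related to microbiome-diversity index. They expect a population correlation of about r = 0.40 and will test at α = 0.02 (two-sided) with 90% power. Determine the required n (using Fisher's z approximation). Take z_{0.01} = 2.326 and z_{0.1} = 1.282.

Fisher's z: C = ½·ln((1+r)/(1−r)) = ½·ln(2.3333) = 0.4236.
n = ((z_{α/2} + z_β)/C)² + 3.
(2.326 + 1.282) / 0.4236 = 3.608 / 0.4236 = 8.517.
n = 8.517² + 3 = 72.55 + 3 = 75.5.
Round up.

n = 76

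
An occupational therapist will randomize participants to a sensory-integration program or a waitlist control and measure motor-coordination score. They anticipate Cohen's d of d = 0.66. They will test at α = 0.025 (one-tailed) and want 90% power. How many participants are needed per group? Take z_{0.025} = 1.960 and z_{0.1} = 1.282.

For two independent groups with equal n: n = 2·((z_{α} + z_β) / d)².
z_{α} + z_β = 1.960 + 1.282 = 3.242.
n = 2 × (3.242 / 0.66)² = 2 × 4.912² = 2 × 24.13 = 48.3.
Round up to the next whole participant.

n = 49 per group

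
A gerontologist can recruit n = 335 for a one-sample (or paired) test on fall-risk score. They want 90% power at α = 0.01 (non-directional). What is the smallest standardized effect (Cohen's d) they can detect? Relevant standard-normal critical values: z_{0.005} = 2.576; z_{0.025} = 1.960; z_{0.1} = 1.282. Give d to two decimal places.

d_min ≈ 0.21

For a single sample (or paired design) of n = 335: d_min = (z_{α/2} + z_β)/√n.
z-sum = 2.576 + 1.282 = 3.858.
d_min = 3.858 / √335 = 3.858 / 18.303 = 0.211.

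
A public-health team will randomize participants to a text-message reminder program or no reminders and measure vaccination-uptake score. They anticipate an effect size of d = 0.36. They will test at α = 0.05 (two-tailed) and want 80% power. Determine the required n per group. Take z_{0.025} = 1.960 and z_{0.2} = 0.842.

n = 122 per group

For two independent groups with equal n: n = 2·((z_{α/2} + z_β) / d)².
z_{α/2} + z_β = 1.960 + 0.842 = 2.802.
n = 2 × (2.802 / 0.36)² = 2 × 7.783² = 2 × 60.58 = 121.2.
Round up to the next whole participant.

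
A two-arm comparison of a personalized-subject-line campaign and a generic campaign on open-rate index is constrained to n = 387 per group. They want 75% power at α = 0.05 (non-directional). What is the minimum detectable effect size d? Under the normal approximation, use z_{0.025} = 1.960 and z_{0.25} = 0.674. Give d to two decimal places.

For two independent groups of n = 387 each: d_min = (z_{α/2} + z_β)·√(2/n).
z-sum = 1.960 + 0.674 = 2.634.
d_min = 2.634 × √(2/387) = 2.634 × 0.0719 = 0.189.

d_min ≈ 0.19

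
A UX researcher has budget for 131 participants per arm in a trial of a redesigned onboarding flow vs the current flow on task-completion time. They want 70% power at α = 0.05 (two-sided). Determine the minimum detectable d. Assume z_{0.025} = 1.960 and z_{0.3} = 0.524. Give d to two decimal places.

d_min ≈ 0.31

For two independent groups of n = 131 each: d_min = (z_{α/2} + z_β)·√(2/n).
z-sum = 1.960 + 0.524 = 2.484.
d_min = 2.484 × √(2/131) = 2.484 × 0.1236 = 0.307.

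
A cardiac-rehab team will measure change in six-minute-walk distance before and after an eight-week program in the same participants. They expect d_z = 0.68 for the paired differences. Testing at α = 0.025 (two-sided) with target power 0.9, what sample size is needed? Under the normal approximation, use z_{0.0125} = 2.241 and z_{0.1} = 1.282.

For a paired (one-sample on differences) test: n = ((z_{α/2} + z_β) / d)².
z_{α/2} + z_β = 2.241 + 1.282 = 3.523.
n = (3.523 / 0.68)² = 5.181² = 26.84.
Round up.

n = 27 pairs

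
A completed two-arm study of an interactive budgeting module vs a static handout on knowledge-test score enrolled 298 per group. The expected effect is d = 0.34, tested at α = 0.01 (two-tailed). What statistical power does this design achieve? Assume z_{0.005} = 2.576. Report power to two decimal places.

For two equal groups, power = Φ(d·√(n/2) − z_{α/2}).
d·√(n/2) = 0.34 × √(298/2) = 0.34 × 12.207 = 4.150.
z_β = 4.150 − 2.576 = 1.574.
Power = Φ(1.574) = 0.942.

power ≈ 0.94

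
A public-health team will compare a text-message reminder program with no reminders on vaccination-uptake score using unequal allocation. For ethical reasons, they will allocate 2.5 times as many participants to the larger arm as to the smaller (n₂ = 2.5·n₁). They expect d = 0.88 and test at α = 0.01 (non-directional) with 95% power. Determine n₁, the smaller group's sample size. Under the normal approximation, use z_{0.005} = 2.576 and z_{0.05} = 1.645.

With allocation ratio k = n₂/n₁ = 2.5, Var(x̄₁−x̄₂) = σ²(1/n₁ + 1/(k·n₁)) = σ²·(k+1)/(k·n₁).
So n₁ = (1 + 1/k)·((z_{α/2} + z_β)/d)² = 1.400 × (4.221/0.88)².
n₁ = 1.400 × 23.01 = 32.2.
Round up: n₁ = 33, giving n₂ = ⌈2.5 × 33⌉ = ⌈82.5⌉ = 83.

n₁ = 33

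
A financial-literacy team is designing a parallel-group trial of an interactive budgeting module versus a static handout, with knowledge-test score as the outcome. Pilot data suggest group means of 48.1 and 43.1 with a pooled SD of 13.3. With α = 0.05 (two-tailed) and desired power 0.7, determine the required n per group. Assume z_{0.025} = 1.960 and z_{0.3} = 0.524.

n = 88 per group

Cohen's d = |M₁ − M₂| / SD_pooled = |48.1 − 43.1| / 13.3 = 5.0 / 13.3 = 0.376.
For two independent groups with equal n: n = 2·((z_{α/2} + z_β) / d)².
z_{α/2} + z_β = 1.960 + 0.524 = 2.484.
n = 2 × (2.484 / 0.376)² = 2 × 6.606² = 2 × 43.64 = 87.3.
Round up to the next whole participant.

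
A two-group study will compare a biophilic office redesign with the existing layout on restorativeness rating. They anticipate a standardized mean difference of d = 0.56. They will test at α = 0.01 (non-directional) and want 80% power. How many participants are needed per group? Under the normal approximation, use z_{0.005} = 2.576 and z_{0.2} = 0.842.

For two independent groups with equal n: n = 2·((z_{α/2} + z_β) / d)².
z_{α/2} + z_β = 2.576 + 0.842 = 3.418.
n = 2 × (3.418 / 0.56)² = 2 × 6.104² = 2 × 37.25 = 74.5.
Round up to the next whole participant.

n = 75 per group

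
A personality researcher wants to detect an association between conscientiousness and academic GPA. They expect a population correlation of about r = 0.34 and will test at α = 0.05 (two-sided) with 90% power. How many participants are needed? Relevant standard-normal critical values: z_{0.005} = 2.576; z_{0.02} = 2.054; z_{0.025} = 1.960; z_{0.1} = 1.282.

Fisher's z: C = ½·ln((1+r)/(1−r)) = ½·ln(2.0303) = 0.3541.
n = ((z_{α/2} + z_β)/C)² + 3.
(1.960 + 1.282) / 0.3541 = 3.242 / 0.3541 = 9.156.
n = 9.156² + 3 = 83.83 + 3 = 86.8.
Round up.

n = 87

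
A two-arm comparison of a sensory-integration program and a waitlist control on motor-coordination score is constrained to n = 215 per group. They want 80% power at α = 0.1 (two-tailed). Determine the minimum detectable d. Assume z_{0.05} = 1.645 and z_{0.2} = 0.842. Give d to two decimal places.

d_min ≈ 0.24

For two independent groups of n = 215 each: d_min = (z_{α/2} + z_β)·√(2/n).
z-sum = 1.645 + 0.842 = 2.487.
d_min = 2.487 × √(2/215) = 2.487 × 0.0964 = 0.240.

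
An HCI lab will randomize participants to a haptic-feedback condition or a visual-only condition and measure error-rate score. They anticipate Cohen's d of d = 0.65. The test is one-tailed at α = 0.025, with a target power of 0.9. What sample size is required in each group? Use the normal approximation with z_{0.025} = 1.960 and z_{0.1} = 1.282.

For two independent groups with equal n: n = 2·((z_{α} + z_β) / d)².
z_{α} + z_β = 1.960 + 1.282 = 3.242.
n = 2 × (3.242 / 0.65)² = 2 × 4.988² = 2 × 24.88 = 49.8.
Round up to the next whole participant.

n = 50 per group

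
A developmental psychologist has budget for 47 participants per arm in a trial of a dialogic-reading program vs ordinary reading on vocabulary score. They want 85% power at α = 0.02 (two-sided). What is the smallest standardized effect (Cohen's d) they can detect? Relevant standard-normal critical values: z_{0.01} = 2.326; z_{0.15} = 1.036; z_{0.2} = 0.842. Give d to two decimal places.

For two independent groups of n = 47 each: d_min = (z_{α/2} + z_β)·√(2/n).
z-sum = 2.326 + 1.036 = 3.362.
d_min = 3.362 × √(2/47) = 3.362 × 0.2063 = 0.694.

d_min ≈ 0.69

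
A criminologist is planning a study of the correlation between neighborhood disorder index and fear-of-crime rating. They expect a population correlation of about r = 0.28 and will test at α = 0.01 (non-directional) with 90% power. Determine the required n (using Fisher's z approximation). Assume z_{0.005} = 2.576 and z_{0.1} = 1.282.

Fisher's z: C = ½·ln((1+r)/(1−r)) = ½·ln(1.7778) = 0.2877.
n = ((z_{α/2} + z_β)/C)² + 3.
(2.576 + 1.282) / 0.2877 = 3.858 / 0.2877 = 13.410.
n = 13.410² + 3 = 179.82 + 3 = 182.8.
Round up.

n = 183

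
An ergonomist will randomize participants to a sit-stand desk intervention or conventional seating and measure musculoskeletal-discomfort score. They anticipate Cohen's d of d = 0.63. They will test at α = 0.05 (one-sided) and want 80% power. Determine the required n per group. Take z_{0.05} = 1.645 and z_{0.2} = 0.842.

n = 32 per group

For two independent groups with equal n: n = 2·((z_{α} + z_β) / d)².
z_{α} + z_β = 1.645 + 0.842 = 2.487.
n = 2 × (2.487 / 0.63)² = 2 × 3.948² = 2 × 15.58 = 31.2.
Round up to the next whole participant.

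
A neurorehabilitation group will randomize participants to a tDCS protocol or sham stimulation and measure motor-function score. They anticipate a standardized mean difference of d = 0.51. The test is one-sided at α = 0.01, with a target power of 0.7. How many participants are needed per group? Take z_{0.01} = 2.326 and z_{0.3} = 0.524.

For two independent groups with equal n: n = 2·((z_{α} + z_β) / d)².
z_{α} + z_β = 2.326 + 0.524 = 2.850.
n = 2 × (2.850 / 0.51)² = 2 × 5.588² = 2 × 31.23 = 62.5.
Round up to the next whole participant.

n = 63 per group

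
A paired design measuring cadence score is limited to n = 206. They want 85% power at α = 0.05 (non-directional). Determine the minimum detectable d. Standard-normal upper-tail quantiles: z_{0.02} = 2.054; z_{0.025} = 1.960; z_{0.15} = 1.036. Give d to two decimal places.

d_min ≈ 0.21

For a single sample (or paired design) of n = 206: d_min = (z_{α/2} + z_β)/√n.
z-sum = 1.960 + 1.036 = 2.996.
d_min = 2.996 / √206 = 2.996 / 14.353 = 0.209.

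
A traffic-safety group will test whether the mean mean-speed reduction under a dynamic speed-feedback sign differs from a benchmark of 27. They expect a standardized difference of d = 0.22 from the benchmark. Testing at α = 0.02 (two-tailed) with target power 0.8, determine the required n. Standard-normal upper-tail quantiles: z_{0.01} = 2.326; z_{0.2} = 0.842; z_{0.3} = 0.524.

For a one-sample test: n = ((z_{α/2} + z_β) / d)².
z_{α/2} + z_β = 2.326 + 0.842 = 3.168.
n = (3.168 / 0.22)² = 14.400² = 207.36.
Round up.

n = 208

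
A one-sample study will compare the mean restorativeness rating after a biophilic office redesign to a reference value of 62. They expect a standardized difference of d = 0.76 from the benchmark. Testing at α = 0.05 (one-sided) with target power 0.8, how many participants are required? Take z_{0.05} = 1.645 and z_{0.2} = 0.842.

n = 11

For a one-sample test: n = ((z_{α} + z_β) / d)².
z_{α} + z_β = 1.645 + 0.842 = 2.487.
n = (2.487 / 0.76)² = 3.272² = 10.71.
Round up.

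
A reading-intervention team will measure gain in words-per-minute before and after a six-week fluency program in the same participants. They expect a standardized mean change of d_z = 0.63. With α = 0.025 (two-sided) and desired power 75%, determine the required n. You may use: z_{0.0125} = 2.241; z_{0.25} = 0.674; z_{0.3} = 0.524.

For a paired (one-sample on differences) test: n = ((z_{α/2} + z_β) / d)².
z_{α/2} + z_β = 2.241 + 0.674 = 2.915.
n = (2.915 / 0.63)² = 4.627² = 21.41.
Round up.

n = 22 pairs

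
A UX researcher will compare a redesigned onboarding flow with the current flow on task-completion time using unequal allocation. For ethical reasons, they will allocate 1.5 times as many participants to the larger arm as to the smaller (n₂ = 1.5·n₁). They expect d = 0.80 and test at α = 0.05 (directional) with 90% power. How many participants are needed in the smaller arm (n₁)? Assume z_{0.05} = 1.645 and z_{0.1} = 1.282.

n₁ = 23

With allocation ratio k = n₂/n₁ = 1.5, Var(x̄₁−x̄₂) = σ²(1/n₁ + 1/(k·n₁)) = σ²·(k+1)/(k·n₁).
So n₁ = (1 + 1/k)·((z_{α} + z_β)/d)² = 1.667 × (2.927/0.80)².
n₁ = 1.667 × 13.39 = 22.3.
Round up: n₁ = 23, giving n₂ = ⌈1.5 × 23⌉ = ⌈34.5⌉ = 35.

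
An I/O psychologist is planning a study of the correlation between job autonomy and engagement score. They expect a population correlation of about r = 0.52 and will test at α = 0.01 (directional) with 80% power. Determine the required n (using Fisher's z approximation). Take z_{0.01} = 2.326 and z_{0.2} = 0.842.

Fisher's z: C = ½·ln((1+r)/(1−r)) = ½·ln(3.1667) = 0.5763.
n = ((z_{α} + z_β)/C)² + 3.
(2.326 + 0.842) / 0.5763 = 3.168 / 0.5763 = 5.497.
n = 5.497² + 3 = 30.22 + 3 = 33.2.
Round up.

n = 34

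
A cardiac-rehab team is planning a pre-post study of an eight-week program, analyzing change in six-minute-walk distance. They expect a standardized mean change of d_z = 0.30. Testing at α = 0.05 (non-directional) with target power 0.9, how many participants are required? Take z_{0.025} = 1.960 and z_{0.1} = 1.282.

n = 117 pairs

For a paired (one-sample on differences) test: n = ((z_{α/2} + z_β) / d)².
z_{α/2} + z_β = 1.960 + 1.282 = 3.242.
n = (3.242 / 0.30)² = 10.807² = 116.78.
Round up.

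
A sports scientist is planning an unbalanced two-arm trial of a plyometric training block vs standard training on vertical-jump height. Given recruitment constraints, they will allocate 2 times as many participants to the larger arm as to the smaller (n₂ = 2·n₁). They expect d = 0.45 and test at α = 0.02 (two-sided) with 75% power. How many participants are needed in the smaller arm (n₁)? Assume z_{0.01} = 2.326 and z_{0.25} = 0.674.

n₁ = 67

With allocation ratio k = n₂/n₁ = 2, Var(x̄₁−x̄₂) = σ²(1/n₁ + 1/(k·n₁)) = σ²·(k+1)/(k·n₁).
So n₁ = (1 + 1/k)·((z_{α/2} + z_β)/d)² = 1.500 × (3.000/0.45)².
n₁ = 1.500 × 44.44 = 66.7.
Round up: n₁ = 67, giving n₂ = 2 × 67 = 134.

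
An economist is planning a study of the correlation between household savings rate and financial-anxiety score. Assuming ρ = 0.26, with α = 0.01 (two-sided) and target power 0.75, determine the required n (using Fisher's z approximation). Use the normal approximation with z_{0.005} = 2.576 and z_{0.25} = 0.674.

Fisher's z: C = ½·ln((1+r)/(1−r)) = ½·ln(1.7027) = 0.2661.
n = ((z_{α/2} + z_β)/C)² + 3.
(2.576 + 0.674) / 0.2661 = 3.250 / 0.2661 = 12.213.
n = 12.213² + 3 = 149.17 + 3 = 152.2.
Round up.

n = 153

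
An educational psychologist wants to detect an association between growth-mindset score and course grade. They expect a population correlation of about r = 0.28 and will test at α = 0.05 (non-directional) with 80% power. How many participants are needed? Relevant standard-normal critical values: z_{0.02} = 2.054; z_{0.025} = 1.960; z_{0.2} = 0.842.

n = 98

Fisher's z: C = ½·ln((1+r)/(1−r)) = ½·ln(1.7778) = 0.2877.
n = ((z_{α/2} + z_β)/C)² + 3.
(1.960 + 0.842) / 0.2877 = 2.802 / 0.2877 = 9.739.
n = 9.739² + 3 = 94.85 + 3 = 97.9.
Round up.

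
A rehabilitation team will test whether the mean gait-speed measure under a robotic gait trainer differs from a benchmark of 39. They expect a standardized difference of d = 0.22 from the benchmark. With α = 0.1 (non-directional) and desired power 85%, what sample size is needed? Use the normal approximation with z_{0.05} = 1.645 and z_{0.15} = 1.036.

n = 149

For a one-sample test: n = ((z_{α/2} + z_β) / d)².
z_{α/2} + z_β = 1.645 + 1.036 = 2.681.
n = (2.681 / 0.22)² = 12.186² = 148.51.
Round up.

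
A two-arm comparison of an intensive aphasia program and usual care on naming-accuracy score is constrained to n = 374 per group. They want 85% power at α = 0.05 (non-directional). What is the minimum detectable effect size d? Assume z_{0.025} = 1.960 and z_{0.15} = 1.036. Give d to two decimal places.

d_min ≈ 0.22

For two independent groups of n = 374 each: d_min = (z_{α/2} + z_β)·√(2/n).
z-sum = 1.960 + 1.036 = 2.996.
d_min = 2.996 × √(2/374) = 2.996 × 0.0731 = 0.219.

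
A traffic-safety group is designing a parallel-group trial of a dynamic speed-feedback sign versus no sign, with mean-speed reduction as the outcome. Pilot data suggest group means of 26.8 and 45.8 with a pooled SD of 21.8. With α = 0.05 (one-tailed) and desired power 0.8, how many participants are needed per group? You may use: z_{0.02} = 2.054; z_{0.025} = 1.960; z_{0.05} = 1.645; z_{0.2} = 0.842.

n = 17 per group

Cohen's d = |M₁ − M₂| / SD_pooled = |26.8 − 45.8| / 21.8 = 19.0 / 21.8 = 0.872.
For two independent groups with equal n: n = 2·((z_{α} + z_β) / d)².
z_{α} + z_β = 1.645 + 0.842 = 2.487.
n = 2 × (2.487 / 0.872)² = 2 × 2.852² = 2 × 8.13 = 16.3.
Round up to the next whole participant.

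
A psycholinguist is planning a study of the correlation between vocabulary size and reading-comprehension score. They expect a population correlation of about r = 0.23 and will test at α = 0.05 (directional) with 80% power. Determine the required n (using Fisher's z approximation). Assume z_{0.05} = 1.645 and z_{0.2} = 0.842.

Fisher's z: C = ½·ln((1+r)/(1−r)) = ½·ln(1.5974) = 0.2342.
n = ((z_{α} + z_β)/C)² + 3.
(1.645 + 0.842) / 0.2342 = 2.487 / 0.2342 = 10.619.
n = 10.619² + 3 = 112.77 + 3 = 115.8.
Round up.

n = 116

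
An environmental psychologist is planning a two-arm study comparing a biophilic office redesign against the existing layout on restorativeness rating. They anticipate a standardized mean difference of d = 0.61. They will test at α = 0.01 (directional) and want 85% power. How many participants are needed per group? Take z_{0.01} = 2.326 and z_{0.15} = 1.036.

For two independent groups with equal n: n = 2·((z_{α} + z_β) / d)².
z_{α} + z_β = 2.326 + 1.036 = 3.362.
n = 2 × (3.362 / 0.61)² = 2 × 5.511² = 2 × 30.38 = 60.8.
Round up to the next whole participant.

n = 61 per group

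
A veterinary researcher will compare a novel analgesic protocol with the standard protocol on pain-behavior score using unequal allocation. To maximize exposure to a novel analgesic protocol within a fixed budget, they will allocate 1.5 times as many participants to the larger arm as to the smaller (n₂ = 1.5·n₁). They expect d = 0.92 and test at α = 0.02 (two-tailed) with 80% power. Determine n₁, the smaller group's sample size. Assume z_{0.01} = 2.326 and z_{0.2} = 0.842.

n₁ = 20

With allocation ratio k = n₂/n₁ = 1.5, Var(x̄₁−x̄₂) = σ²(1/n₁ + 1/(k·n₁)) = σ²·(k+1)/(k·n₁).
So n₁ = (1 + 1/k)·((z_{α/2} + z_β)/d)² = 1.667 × (3.168/0.92)².
n₁ = 1.667 × 11.86 = 19.8.
Round up: n₁ = 20, giving n₂ = 1.5 × 20 = 30.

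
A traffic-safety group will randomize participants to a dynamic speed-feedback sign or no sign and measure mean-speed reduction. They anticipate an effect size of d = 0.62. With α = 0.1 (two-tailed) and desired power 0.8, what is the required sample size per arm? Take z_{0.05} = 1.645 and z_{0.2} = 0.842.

n = 33 per group

For two independent groups with equal n: n = 2·((z_{α/2} + z_β) / d)².
z_{α/2} + z_β = 1.645 + 0.842 = 2.487.
n = 2 × (2.487 / 0.62)² = 2 × 4.011² = 2 × 16.09 = 32.2.
Round up to the next whole participant.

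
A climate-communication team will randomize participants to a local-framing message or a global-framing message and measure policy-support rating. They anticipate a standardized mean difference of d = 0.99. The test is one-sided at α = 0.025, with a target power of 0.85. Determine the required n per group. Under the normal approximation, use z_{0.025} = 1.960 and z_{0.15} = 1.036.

n = 19 per group

For two independent groups with equal n: n = 2·((z_{α} + z_β) / d)².
z_{α} + z_β = 1.960 + 1.036 = 2.996.
n = 2 × (2.996 / 0.99)² = 2 × 3.026² = 2 × 9.16 = 18.3.
Round up to the next whole participant.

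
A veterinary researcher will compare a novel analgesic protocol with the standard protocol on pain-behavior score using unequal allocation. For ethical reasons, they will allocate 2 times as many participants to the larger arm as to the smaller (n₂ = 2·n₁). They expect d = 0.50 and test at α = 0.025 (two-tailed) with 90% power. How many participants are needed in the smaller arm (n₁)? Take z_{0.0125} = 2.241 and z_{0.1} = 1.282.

With allocation ratio k = n₂/n₁ = 2, Var(x̄₁−x̄₂) = σ²(1/n₁ + 1/(k·n₁)) = σ²·(k+1)/(k·n₁).
So n₁ = (1 + 1/k)·((z_{α/2} + z_β)/d)² = 1.500 × (3.523/0.50)².
n₁ = 1.500 × 49.65 = 74.5.
Round up: n₁ = 75, giving n₂ = 2 × 75 = 150.

n₁ = 75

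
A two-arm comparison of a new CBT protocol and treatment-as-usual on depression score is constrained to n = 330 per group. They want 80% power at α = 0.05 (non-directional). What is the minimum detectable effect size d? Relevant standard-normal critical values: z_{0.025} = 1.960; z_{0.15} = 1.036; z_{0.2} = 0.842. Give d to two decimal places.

For two independent groups of n = 330 each: d_min = (z_{α/2} + z_β)·√(2/n).
z-sum = 1.960 + 0.842 = 2.802.
d_min = 2.802 × √(2/330) = 2.802 × 0.0778 = 0.218.

d_min ≈ 0.22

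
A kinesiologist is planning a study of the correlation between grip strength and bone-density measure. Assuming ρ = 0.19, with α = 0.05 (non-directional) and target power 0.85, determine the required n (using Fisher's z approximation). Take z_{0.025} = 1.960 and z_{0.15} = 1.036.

n = 246

Fisher's z: C = ½·ln((1+r)/(1−r)) = ½·ln(1.4691) = 0.1923.
n = ((z_{α/2} + z_β)/C)² + 3.
(1.960 + 1.036) / 0.1923 = 2.996 / 0.1923 = 15.580.
n = 15.580² + 3 = 242.73 + 3 = 245.7.
Round up.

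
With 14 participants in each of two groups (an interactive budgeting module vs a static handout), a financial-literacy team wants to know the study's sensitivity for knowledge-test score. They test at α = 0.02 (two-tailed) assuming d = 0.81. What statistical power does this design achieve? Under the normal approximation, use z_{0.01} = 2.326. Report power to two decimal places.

power ≈ 0.43

For two equal groups, power = Φ(d·√(n/2) − z_{α/2}).
d·√(n/2) = 0.81 × √(14/2) = 0.81 × 2.646 = 2.143.
z_β = 2.143 − 2.326 = -0.183.
Power = Φ(-0.183) = 0.427.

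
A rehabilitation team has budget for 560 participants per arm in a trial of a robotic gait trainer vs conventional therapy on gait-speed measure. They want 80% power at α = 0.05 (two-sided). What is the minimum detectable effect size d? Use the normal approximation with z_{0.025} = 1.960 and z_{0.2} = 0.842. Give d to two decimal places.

d_min ≈ 0.17

For two independent groups of n = 560 each: d_min = (z_{α/2} + z_β)·√(2/n).
z-sum = 1.960 + 0.842 = 2.802.
d_min = 2.802 × √(2/560) = 2.802 × 0.0598 = 0.167.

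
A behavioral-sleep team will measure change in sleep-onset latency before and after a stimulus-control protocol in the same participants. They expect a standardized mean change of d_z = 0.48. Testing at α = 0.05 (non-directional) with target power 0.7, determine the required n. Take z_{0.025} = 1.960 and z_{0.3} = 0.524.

For a paired (one-sample on differences) test: n = ((z_{α/2} + z_β) / d)².
z_{α/2} + z_β = 1.960 + 0.524 = 2.484.
n = (2.484 / 0.48)² = 5.175² = 26.78.
Round up.

n = 27 pairs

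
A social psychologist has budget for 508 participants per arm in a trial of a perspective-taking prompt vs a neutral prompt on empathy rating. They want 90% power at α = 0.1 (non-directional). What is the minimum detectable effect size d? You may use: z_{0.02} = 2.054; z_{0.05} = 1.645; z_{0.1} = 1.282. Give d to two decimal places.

For two independent groups of n = 508 each: d_min = (z_{α/2} + z_β)·√(2/n).
z-sum = 1.645 + 1.282 = 2.927.
d_min = 2.927 × √(2/508) = 2.927 × 0.0627 = 0.184.

d_min ≈ 0.18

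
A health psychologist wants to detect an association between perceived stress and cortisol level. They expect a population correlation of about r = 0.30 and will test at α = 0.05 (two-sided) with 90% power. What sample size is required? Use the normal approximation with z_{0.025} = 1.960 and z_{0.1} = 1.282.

n = 113

Fisher's z: C = ½·ln((1+r)/(1−r)) = ½·ln(1.8571) = 0.3095.
n = ((z_{α/2} + z_β)/C)² + 3.
(1.960 + 1.282) / 0.3095 = 3.242 / 0.3095 = 10.475.
n = 10.475² + 3 = 109.72 + 3 = 112.7.
Round up.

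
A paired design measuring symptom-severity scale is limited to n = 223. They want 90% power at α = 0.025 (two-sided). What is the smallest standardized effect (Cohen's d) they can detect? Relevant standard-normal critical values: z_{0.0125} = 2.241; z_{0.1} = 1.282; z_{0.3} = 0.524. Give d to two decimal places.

d_min ≈ 0.24

For a single sample (or paired design) of n = 223: d_min = (z_{α/2} + z_β)/√n.
z-sum = 2.241 + 1.282 = 3.523.
d_min = 3.523 / √223 = 3.523 / 14.933 = 0.236.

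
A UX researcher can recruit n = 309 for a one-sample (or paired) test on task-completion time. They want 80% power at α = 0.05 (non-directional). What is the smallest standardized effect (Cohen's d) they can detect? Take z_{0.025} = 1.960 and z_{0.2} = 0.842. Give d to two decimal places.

d_min ≈ 0.16

For a single sample (or paired design) of n = 309: d_min = (z_{α/2} + z_β)/√n.
z-sum = 1.960 + 0.842 = 2.802.
d_min = 2.802 / √309 = 2.802 / 17.578 = 0.159.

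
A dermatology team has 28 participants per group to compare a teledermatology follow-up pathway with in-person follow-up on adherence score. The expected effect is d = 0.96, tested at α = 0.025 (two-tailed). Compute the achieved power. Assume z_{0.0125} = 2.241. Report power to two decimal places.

power ≈ 0.91

For two equal groups, power = Φ(d·√(n/2) − z_{α/2}).
d·√(n/2) = 0.96 × √(28/2) = 0.96 × 3.742 = 3.592.
z_β = 3.592 − 2.241 = 1.351.
Power = Φ(1.351) = 0.912.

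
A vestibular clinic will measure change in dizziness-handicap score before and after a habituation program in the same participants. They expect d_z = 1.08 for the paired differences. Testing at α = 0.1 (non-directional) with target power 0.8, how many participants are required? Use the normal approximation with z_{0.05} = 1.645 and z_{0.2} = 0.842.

n = 6 pairs

For a paired (one-sample on differences) test: n = ((z_{α/2} + z_β) / d)².
z_{α/2} + z_β = 1.645 + 0.842 = 2.487.
n = (2.487 / 1.08)² = 2.303² = 5.30.
Round up.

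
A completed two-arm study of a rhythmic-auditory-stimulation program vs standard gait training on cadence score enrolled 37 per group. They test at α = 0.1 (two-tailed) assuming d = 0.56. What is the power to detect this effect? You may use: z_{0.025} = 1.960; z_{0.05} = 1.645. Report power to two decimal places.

power ≈ 0.78

For two equal groups, power = Φ(d·√(n/2) − z_{α/2}).
d·√(n/2) = 0.56 × √(37/2) = 0.56 × 4.301 = 2.409.
z_β = 2.409 − 1.645 = 0.764.
Power = Φ(0.764) = 0.777.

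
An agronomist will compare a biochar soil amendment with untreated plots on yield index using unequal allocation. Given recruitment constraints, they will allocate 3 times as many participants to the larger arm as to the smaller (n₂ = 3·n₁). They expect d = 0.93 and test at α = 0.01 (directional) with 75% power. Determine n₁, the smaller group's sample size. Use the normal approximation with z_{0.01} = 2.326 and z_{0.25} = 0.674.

n₁ = 14

With allocation ratio k = n₂/n₁ = 3, Var(x̄₁−x̄₂) = σ²(1/n₁ + 1/(k·n₁)) = σ²·(k+1)/(k·n₁).
So n₁ = (1 + 1/k)·((z_{α} + z_β)/d)² = 1.333 × (3.000/0.93)².
n₁ = 1.333 × 10.41 = 13.9.
Round up: n₁ = 14, giving n₂ = 3 × 14 = 42.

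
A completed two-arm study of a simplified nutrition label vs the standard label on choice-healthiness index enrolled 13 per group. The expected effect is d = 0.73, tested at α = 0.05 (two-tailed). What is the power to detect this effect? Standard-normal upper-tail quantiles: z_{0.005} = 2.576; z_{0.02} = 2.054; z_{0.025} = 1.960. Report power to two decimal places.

For two equal groups, power = Φ(d·√(n/2) − z_{α/2}).
d·√(n/2) = 0.73 × √(13/2) = 0.73 × 2.550 = 1.861.
z_β = 1.861 − 1.960 = -0.099.
Power = Φ(-0.099) = 0.461.

power ≈ 0.46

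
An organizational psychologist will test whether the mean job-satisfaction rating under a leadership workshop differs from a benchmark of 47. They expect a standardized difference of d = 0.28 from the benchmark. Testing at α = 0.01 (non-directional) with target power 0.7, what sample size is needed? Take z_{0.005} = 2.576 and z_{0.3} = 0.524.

For a one-sample test: n = ((z_{α/2} + z_β) / d)².
z_{α/2} + z_β = 2.576 + 0.524 = 3.100.
n = (3.100 / 0.28)² = 11.071² = 122.58.
Round up.

n = 123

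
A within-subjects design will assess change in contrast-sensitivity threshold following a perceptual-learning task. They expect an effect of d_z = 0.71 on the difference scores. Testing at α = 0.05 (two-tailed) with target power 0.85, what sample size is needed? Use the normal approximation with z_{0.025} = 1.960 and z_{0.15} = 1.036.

For a paired (one-sample on differences) test: n = ((z_{α/2} + z_β) / d)².
z_{α/2} + z_β = 1.960 + 1.036 = 2.996.
n = (2.996 / 0.71)² = 4.220² = 17.81.
Round up.

n = 18 pairs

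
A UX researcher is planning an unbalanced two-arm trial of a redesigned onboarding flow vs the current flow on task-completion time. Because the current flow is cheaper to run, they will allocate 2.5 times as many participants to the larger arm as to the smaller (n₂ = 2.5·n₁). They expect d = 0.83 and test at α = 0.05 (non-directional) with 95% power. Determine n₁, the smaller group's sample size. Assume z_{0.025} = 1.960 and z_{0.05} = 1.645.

With allocation ratio k = n₂/n₁ = 2.5, Var(x̄₁−x̄₂) = σ²(1/n₁ + 1/(k·n₁)) = σ²·(k+1)/(k·n₁).
So n₁ = (1 + 1/k)·((z_{α/2} + z_β)/d)² = 1.400 × (3.605/0.83)².
n₁ = 1.400 × 18.86 = 26.4.
Round up: n₁ = 27, giving n₂ = ⌈2.5 × 27⌉ = ⌈67.5⌉ = 68.

n₁ = 27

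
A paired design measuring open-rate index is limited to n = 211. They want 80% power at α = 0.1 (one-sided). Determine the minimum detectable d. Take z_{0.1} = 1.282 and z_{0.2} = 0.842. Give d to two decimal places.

d_min ≈ 0.15

For a single sample (or paired design) of n = 211: d_min = (z_{α} + z_β)/√n.
z-sum = 1.282 + 0.842 = 2.124.
d_min = 2.124 / √211 = 2.124 / 14.526 = 0.146.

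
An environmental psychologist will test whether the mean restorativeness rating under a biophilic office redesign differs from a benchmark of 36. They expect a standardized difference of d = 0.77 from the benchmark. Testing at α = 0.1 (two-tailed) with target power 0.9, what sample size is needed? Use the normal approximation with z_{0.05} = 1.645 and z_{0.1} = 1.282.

For a one-sample test: n = ((z_{α/2} + z_β) / d)².
z_{α/2} + z_β = 1.645 + 1.282 = 2.927.
n = (2.927 / 0.77)² = 3.801² = 14.45.
Round up.

n = 15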